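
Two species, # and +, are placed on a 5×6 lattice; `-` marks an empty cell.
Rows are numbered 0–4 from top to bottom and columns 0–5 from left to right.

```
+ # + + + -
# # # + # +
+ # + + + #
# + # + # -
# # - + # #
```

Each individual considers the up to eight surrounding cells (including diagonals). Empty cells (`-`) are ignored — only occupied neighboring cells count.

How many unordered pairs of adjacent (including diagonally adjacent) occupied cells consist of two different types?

Scan each occupied cell's neighbors to the right and below (and the two forward diagonals) so each pair is counted once.
Row 0: +(0,0)–#(0,1)≠ +(0,0)–#(1,0)≠ +(0,0)–#(1,1)≠ #(0,1)–+(0,2)≠ #(0,1)–#(1,1)= #(0,1)–#(1,2)= #(0,1)–#(1,0)= +(0,2)–+(0,3)= +(0,2)–#(1,2)≠ +(0,2)–+(1,3)= +(0,2)–#(1,1)≠ +(0,3)–+(0,4)= +(0,3)–+(1,3)= +(0,3)–#(1,4)≠ +(0,3)–#(1,2)≠ +(0,4)–#(1,4)≠ +(0,4)–+(1,5)= +(0,4)–+(1,3)=  → 9/18 unlike.
Row 1: #(1,0)–#(1,1)= #(1,0)–+(2,0)≠ #(1,0)–#(2,1)= #(1,1)–#(1,2)= #(1,1)–#(2,1)= #(1,1)–+(2,2)≠ #(1,1)–+(2,0)≠ #(1,2)–+(1,3)≠ #(1,2)–+(2,2)≠ #(1,2)–+(2,3)≠ #(1,2)–#(2,1)= +(1,3)–#(1,4)≠ +(1,3)–+(2,3)= +(1,3)–+(2,4)= +(1,3)–+(2,2)= #(1,4)–+(1,5)≠ #(1,4)–+(2,4)≠ #(1,4)–#(2,5)= #(1,4)–+(2,3)≠ +(1,5)–#(2,5)≠ +(1,5)–+(2,4)=  → 11/21 unlike.
Row 2: +(2,0)–#(2,1)≠ +(2,0)–#(3,0)≠ +(2,0)–+(3,1)= #(2,1)–+(2,2)≠ #(2,1)–+(3,1)≠ #(2,1)–#(3,2)= #(2,1)–#(3,0)= +(2,2)–+(2,3)= +(2,2)–#(3,2)≠ +(2,2)–+(3,3)= +(2,2)–+(3,1)= +(2,3)–+(2,4)= +(2,3)–+(3,3)= +(2,3)–#(3,4)≠ +(2,3)–#(3,2)≠ +(2,4)–#(2,5)≠ +(2,4)–#(3,4)≠ +(2,4)–+(3,3)= #(2,5)–#(3,4)=  → 9/19 unlike.
Row 3: #(3,0)–+(3,1)≠ #(3,0)–#(4,0)= #(3,0)–#(4,1)= +(3,1)–#(3,2)≠ +(3,1)–#(4,1)≠ +(3,1)–#(4,0)≠ #(3,2)–+(3,3)≠ #(3,2)–+(4,3)≠ #(3,2)–#(4,1)= +(3,3)–#(3,4)≠ +(3,3)–+(4,3)= +(3,3)–#(4,4)≠ #(3,4)–#(4,4)= #(3,4)–#(4,5)= #(3,4)–+(4,3)≠  → 9/15 unlike.
Row 4: #(4,0)–#(4,1)= +(4,3)–#(4,4)≠ #(4,4)–#(4,5)=  → 1/3 unlike.
Total adjacent occupied pairs: 76; unlike-type pairs: 39.

39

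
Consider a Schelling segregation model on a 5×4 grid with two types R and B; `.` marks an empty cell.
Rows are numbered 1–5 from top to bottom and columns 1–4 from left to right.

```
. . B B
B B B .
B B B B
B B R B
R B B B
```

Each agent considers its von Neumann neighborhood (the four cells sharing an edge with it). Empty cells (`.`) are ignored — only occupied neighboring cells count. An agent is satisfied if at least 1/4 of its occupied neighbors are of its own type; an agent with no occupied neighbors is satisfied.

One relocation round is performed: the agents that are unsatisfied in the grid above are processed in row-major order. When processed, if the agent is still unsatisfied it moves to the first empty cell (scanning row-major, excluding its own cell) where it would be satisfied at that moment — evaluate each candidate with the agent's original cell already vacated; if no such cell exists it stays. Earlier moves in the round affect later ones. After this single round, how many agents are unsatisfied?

2

Initially unsatisfied (in order): (4,3), (5,1).
  (4,3): no empty cell satisfies it; stays.
  (5,1): no empty cell satisfies it; stays.
Resulting grid:
. . B B
B B B .
B B B B
B B R B
R B B B
Unsatisfied now: (4,3), (5,1).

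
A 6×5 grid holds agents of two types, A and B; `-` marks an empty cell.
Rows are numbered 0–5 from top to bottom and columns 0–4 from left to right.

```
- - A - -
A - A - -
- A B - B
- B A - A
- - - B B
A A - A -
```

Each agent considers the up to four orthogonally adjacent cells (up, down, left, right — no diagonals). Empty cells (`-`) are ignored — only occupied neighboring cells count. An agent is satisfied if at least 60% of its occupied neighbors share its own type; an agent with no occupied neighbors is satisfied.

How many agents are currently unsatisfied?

Row 0: (0,2)A 1/1 ✓
Row 1: (1,0)A 0/0 ✓ · (1,2)A 1/2 ✗
Row 2: (2,1)A 0/2 ✗ · (2,2)B 0/3 ✗ · (2,4)B 0/1 ✗
Row 3: (3,1)B 0/2 ✗ · (3,2)A 0/2 ✗ · (3,4)A 0/2 ✗
Row 4: (4,3)B 1/2 ✗ · (4,4)B 1/2 ✗
Row 5: (5,0)A 1/1 ✓ · (5,1)A 1/1 ✓ · (5,3)A 0/1 ✗
Unsatisfied: (1,2), (2,1), (2,2), (2,4), (3,1), (3,2), (3,4), (4,3), (4,4), (5,3) — 10 in total.

10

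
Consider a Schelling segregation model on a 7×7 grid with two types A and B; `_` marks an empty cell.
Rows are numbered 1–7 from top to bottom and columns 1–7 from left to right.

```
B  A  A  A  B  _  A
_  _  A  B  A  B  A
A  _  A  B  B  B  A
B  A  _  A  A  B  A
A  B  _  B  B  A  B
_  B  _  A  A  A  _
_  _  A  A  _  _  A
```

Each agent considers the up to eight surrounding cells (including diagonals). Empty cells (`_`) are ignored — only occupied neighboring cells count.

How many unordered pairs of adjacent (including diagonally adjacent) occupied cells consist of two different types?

Scan each occupied cell's neighbors to the right and below (and the two forward diagonals) so each pair is counted once.
Row 1: B(1,1)–A(1,2)≠ A(1,2)–A(1,3)= A(1,2)–A(2,3)= A(1,3)–A(1,4)= A(1,3)–A(2,3)= A(1,3)–B(2,4)≠ A(1,4)–B(1,5)≠ A(1,4)–B(2,4)≠ A(1,4)–A(2,5)= A(1,4)–A(2,3)= B(1,5)–A(2,5)≠ B(1,5)–B(2,6)= B(1,5)–B(2,4)= A(1,7)–A(2,7)= A(1,7)–B(2,6)≠  → 6/15 unlike.
Row 2: A(2,3)–B(2,4)≠ A(2,3)–A(3,3)= A(2,3)–B(3,4)≠ B(2,4)–A(2,5)≠ B(2,4)–B(3,4)= B(2,4)–B(3,5)= B(2,4)–A(3,3)≠ A(2,5)–B(2,6)≠ A(2,5)–B(3,5)≠ A(2,5)–B(3,6)≠ A(2,5)–B(3,4)≠ B(2,6)–A(2,7)≠ B(2,6)–B(3,6)= B(2,6)–A(3,7)≠ B(2,6)–B(3,5)= A(2,7)–A(3,7)= A(2,7)–B(3,6)≠  → 11/17 unlike.
Row 3: A(3,1)–B(4,1)≠ A(3,1)–A(4,2)= A(3,3)–B(3,4)≠ A(3,3)–A(4,4)= A(3,3)–A(4,2)= B(3,4)–B(3,5)= B(3,4)–A(4,4)≠ B(3,4)–A(4,5)≠ B(3,5)–B(3,6)= B(3,5)–A(4,5)≠ B(3,5)–B(4,6)= B(3,5)–A(4,4)≠ B(3,6)–A(3,7)≠ B(3,6)–B(4,6)= B(3,6)–A(4,7)≠ B(3,6)–A(4,5)≠ A(3,7)–A(4,7)= A(3,7)–B(4,6)≠  → 10/18 unlike.
Row 4: B(4,1)–A(4,2)≠ B(4,1)–A(5,1)≠ B(4,1)–B(5,2)= A(4,2)–B(5,2)≠ A(4,2)–A(5,1)= A(4,4)–A(4,5)= A(4,4)–B(5,4)≠ A(4,4)–B(5,5)≠ A(4,5)–B(4,6)≠ A(4,5)–B(5,5)≠ A(4,5)–A(5,6)= A(4,5)–B(5,4)≠ B(4,6)–A(4,7)≠ B(4,6)–A(5,6)≠ B(4,6)–B(5,7)= B(4,6)–B(5,5)= A(4,7)–B(5,7)≠ A(4,7)–A(5,6)=  → 11/18 unlike.
Row 5: A(5,1)–B(5,2)≠ A(5,1)–B(6,2)≠ B(5,2)–B(6,2)= B(5,4)–B(5,5)= B(5,4)–A(6,4)≠ B(5,4)–A(6,5)≠ B(5,5)–A(5,6)≠ B(5,5)–A(6,5)≠ B(5,5)–A(6,6)≠ B(5,5)–A(6,4)≠ A(5,6)–B(5,7)≠ A(5,6)–A(6,6)= A(5,6)–A(6,5)= B(5,7)–A(6,6)≠  → 10/14 unlike.
Row 6: B(6,2)–A(7,3)≠ A(6,4)–A(6,5)= A(6,4)–A(7,4)= A(6,4)–A(7,3)= A(6,5)–A(6,6)= A(6,5)–A(7,4)= A(6,6)–A(7,7)=  → 1/7 unlike.
Row 7: A(7,3)–A(7,4)=  → 0/1 unlike.
Total adjacent occupied pairs: 90; unlike-type pairs: 49.

49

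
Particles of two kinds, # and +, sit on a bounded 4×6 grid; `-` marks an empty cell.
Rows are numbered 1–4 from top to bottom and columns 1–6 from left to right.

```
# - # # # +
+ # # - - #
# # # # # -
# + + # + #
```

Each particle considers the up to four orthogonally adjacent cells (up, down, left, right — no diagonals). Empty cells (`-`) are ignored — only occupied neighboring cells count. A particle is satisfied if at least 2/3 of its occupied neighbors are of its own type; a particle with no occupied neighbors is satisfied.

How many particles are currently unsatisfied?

(1,1)# 0/1 unhappy
(1,3)# 2/2 ok
(1,4)# 2/2 ok
(1,5)# 1/2 unhappy
(1,6)+ 0/2 unhappy
(2,1)+ 0/3 unhappy
(2,2)# 2/3 ok
(2,3)# 3/3 ok
(2,6)# 0/1 unhappy
(3,1)# 2/3 ok
(3,2)# 3/4 ok
(3,3)# 3/4 ok
(3,4)# 3/3 ok
(3,5)# 1/2 unhappy
(4,1)# 1/2 unhappy
(4,2)+ 1/3 unhappy
(4,3)+ 1/3 unhappy
(4,4)# 1/3 unhappy
(4,5)+ 0/3 unhappy
(4,6)# 0/1 unhappy
Unsatisfied: (1,1), (1,5), (1,6), (2,1), (2,6), (3,5), (4,1), (4,2), (4,3), (4,4), (4,5), (4,6) — 12 in total.

12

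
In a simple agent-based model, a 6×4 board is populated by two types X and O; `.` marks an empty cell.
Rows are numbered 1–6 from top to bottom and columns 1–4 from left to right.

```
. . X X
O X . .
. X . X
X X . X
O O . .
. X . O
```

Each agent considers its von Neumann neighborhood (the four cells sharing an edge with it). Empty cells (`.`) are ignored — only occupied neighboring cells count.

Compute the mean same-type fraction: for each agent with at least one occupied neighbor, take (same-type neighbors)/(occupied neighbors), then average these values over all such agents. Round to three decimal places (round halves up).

(1,3)X 1/1
(1,4)X 1/1
(2,1)O 0/1
(2,2)X 1/2
(3,2)X 2/2
(3,4)X 1/1
(4,1)X 1/2
(4,2)X 2/3
(4,4)X 1/1
(5,1)O 1/2
(5,2)O 1/3
(6,2)X 0/1
(6,4)O — no occupied neighbors
Sum over 12 agents: 1/1 + 1/1 + 0/1 + 1/2 + 2/2 + 1/1 + 1/2 + 2/3 + 1/1 + 1/2 + 1/3 + 0/1 = 15/2; mean = 15/2 ÷ 12 = 5/8 = 0.625 → 0.625.

0.625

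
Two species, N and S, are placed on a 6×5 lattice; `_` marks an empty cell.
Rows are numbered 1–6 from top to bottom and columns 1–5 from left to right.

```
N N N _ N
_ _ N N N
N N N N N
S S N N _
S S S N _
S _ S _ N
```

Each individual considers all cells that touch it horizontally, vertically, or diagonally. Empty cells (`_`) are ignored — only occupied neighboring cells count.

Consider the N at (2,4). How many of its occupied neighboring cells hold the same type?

Occupied neighbors of (2,4): (1,3)=N, (1,5)=N, (2,3)=N, (2,5)=N, (3,3)=N, (3,4)=N, (3,5)=N.
Same type (N): 7 of 7.

7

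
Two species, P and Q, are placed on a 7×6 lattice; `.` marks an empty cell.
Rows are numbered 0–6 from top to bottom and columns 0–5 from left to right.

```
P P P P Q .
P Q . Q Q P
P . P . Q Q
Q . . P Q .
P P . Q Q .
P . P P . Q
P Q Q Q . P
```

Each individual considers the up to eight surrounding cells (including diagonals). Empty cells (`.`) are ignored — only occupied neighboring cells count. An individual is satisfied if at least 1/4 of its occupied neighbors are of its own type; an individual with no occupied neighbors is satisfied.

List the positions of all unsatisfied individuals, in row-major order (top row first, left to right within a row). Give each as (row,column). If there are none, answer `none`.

(1,1), (1,5), (3,0), (3,3), (5,3), (6,5)

Row 0: (0,0)P 2/3 ✓ · (0,1)P 3/4 ✓ · (0,2)P 2/4 ✓ · (0,3)P 1/4 ✓ · (0,4)Q 2/4 ✓
Row 1: (1,0)P 3/4 ✓ · (1,1)Q 0/6 ✗ · (1,3)Q 3/6 ✓ · (1,4)Q 4/6 ✓ · (1,5)P 0/4 ✗
Row 2: (2,0)P 1/3 ✓ · (2,2)P 1/3 ✓ · (2,4)Q 4/6 ✓ · (2,5)Q 3/4 ✓
Row 3: (3,0)Q 0/3 ✗ · (3,3)P 1/5 ✗ · (3,4)Q 4/5 ✓
Row 4: (4,0)P 2/3 ✓ · (4,1)P 3/4 ✓ · (4,3)Q 2/5 ✓ · (4,4)Q 3/5 ✓
Row 5: (5,0)P 3/4 ✓ · (5,2)P 2/6 ✓ · (5,3)P 1/5 ✗ · (5,5)Q 1/2 ✓
Row 6: (6,0)P 1/2 ✓ · (6,1)Q 1/4 ✓ · (6,2)Q 2/4 ✓ · (6,3)Q 1/3 ✓ · (6,5)P 0/1 ✗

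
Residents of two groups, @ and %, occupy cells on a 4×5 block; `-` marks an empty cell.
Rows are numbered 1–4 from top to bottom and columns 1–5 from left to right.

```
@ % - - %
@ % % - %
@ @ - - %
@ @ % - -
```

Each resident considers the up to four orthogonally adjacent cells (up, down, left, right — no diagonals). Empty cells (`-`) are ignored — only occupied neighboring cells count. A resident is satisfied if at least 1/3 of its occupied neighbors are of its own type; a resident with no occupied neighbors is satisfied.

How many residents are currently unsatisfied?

1

Row 1: (1,1)@ 1/2 satisfied · (1,2)% 1/2 satisfied · (1,5)% 1/1 satisfied
Row 2: (2,1)@ 2/3 satisfied · (2,2)% 2/4 satisfied · (2,3)% 1/1 satisfied · (2,5)% 2/2 satisfied
Row 3: (3,1)@ 3/3 satisfied · (3,2)@ 2/3 satisfied · (3,5)% 1/1 satisfied
Row 4: (4,1)@ 2/2 satisfied · (4,2)@ 2/3 satisfied · (4,3)% 0/1 not
Unsatisfied: (4,3) — 1 in total.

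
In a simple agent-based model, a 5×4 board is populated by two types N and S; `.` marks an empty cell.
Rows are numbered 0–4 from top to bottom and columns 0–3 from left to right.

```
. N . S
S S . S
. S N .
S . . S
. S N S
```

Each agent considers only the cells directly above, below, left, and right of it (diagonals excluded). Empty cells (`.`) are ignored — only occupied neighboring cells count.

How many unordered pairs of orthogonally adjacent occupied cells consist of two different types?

4

Scan each occupied cell's neighbors to the right and below so each pair is counted once.
Row 0: N(0,1)–S(1,1)≠ S(0,3)–S(1,3)=  → 1/2 unlike.
Row 1: S(1,0)–S(1,1)= S(1,1)–S(2,1)=  → 0/2 unlike.
Row 2: S(2,1)–N(2,2)≠  → 1/1 unlike.
Row 3: S(3,3)–S(4,3)=  → 0/1 unlike.
Row 4: S(4,1)–N(4,2)≠ N(4,2)–S(4,3)≠  → 2/2 unlike.
Total adjacent occupied pairs: 8; unlike-type pairs: 4.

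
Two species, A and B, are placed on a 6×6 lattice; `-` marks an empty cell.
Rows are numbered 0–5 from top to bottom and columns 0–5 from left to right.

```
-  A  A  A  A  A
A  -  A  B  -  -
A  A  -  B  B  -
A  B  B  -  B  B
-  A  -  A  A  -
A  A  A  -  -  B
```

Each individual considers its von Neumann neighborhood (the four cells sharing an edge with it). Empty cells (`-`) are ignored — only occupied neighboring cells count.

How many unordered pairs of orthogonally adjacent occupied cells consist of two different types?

6

Scan each occupied cell's neighbors to the right and below so each pair is counted once.
Row 0: A(0,1)–A(0,2)= A(0,2)–A(0,3)= A(0,2)–A(1,2)= A(0,3)–A(0,4)= A(0,3)–B(1,3)≠ A(0,4)–A(0,5)=  → 1/6 unlike.
Row 1: A(1,0)–A(2,0)= A(1,2)–B(1,3)≠ B(1,3)–B(2,3)=  → 1/3 unlike.
Row 2: A(2,0)–A(2,1)= A(2,0)–A(3,0)= A(2,1)–B(3,1)≠ B(2,3)–B(2,4)= B(2,4)–B(3,4)=  → 1/5 unlike.
Row 3: A(3,0)–B(3,1)≠ B(3,1)–B(3,2)= B(3,1)–A(4,1)≠ B(3,4)–B(3,5)= B(3,4)–A(4,4)≠  → 3/5 unlike.
Row 4: A(4,1)–A(5,1)= A(4,3)–A(4,4)=  → 0/2 unlike.
Row 5: A(5,0)–A(5,1)= A(5,1)–A(5,2)=  → 0/2 unlike.
Total adjacent occupied pairs: 23; unlike-type pairs: 6.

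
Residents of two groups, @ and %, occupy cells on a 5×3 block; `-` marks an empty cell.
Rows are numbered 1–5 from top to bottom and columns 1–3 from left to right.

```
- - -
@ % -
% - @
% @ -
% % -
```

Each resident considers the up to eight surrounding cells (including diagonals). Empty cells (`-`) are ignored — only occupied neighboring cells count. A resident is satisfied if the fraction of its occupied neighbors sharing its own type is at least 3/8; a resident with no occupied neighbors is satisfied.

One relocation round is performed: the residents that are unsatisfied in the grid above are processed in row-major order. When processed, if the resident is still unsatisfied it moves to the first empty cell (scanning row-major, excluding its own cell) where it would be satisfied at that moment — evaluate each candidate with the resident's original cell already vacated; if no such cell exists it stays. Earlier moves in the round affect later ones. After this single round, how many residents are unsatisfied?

1

Initially unsatisfied (in order): (2,1), (2,2), (4,2).
  (2,1) → (2,3).
  (2,2) → (1,1).
  (4,2) → (1,2).
Resulting grid:
% @ -
- - @
% - @
% - -
% % -
Unsatisfied now: (1,1).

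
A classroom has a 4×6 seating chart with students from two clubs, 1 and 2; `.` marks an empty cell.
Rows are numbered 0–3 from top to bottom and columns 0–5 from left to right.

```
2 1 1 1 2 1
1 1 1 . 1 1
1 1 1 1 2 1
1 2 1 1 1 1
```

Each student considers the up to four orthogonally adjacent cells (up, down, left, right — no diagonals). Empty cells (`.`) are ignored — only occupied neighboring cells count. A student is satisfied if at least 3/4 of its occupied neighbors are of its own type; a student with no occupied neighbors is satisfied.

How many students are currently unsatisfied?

14

Row 0: (0,0)2 0/2 ✗ · (0,1)1 2/3 ✗ · (0,2)1 3/3 ✓ · (0,3)1 1/2 ✗ · (0,4)2 0/3 ✗ · (0,5)1 1/2 ✗
Row 1: (1,0)1 2/3 ✗ · (1,1)1 4/4 ✓ · (1,2)1 3/3 ✓ · (1,4)1 1/3 ✗ · (1,5)1 3/3 ✓
Row 2: (2,0)1 3/3 ✓ · (2,1)1 3/4 ✓ · (2,2)1 4/4 ✓ · (2,3)1 2/3 ✗ · (2,4)2 0/4 ✗ · (2,5)1 2/3 ✗
Row 3: (3,0)1 1/2 ✗ · (3,1)2 0/3 ✗ · (3,2)1 2/3 ✗ · (3,3)1 3/3 ✓ · (3,4)1 2/3 ✗ · (3,5)1 2/2 ✓
Unsatisfied: (0,0), (0,1), (0,3), (0,4), (0,5), (1,0), (1,4), (2,3), (2,4), (2,5), (3,0), (3,1), (3,2), (3,4) — 14 in total.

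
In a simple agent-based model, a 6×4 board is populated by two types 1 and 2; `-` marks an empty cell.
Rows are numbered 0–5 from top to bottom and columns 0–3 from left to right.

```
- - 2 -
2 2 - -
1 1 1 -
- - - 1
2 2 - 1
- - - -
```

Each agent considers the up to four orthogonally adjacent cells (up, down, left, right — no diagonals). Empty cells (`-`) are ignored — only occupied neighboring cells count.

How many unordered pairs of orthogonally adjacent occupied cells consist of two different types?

Scan each occupied cell's neighbors to the right and below so each pair is counted once.
Row 1: 2(1,0)–2(1,1)= 2(1,0)–1(2,0)≠ 2(1,1)–1(2,1)≠  → 2/3 unlike.
Row 2: 1(2,0)–1(2,1)= 1(2,1)–1(2,2)=  → 0/2 unlike.
Row 3: 1(3,3)–1(4,3)=  → 0/1 unlike.
Row 4: 2(4,0)–2(4,1)=  → 0/1 unlike.
Total adjacent occupied pairs: 7; unlike-type pairs: 2.

2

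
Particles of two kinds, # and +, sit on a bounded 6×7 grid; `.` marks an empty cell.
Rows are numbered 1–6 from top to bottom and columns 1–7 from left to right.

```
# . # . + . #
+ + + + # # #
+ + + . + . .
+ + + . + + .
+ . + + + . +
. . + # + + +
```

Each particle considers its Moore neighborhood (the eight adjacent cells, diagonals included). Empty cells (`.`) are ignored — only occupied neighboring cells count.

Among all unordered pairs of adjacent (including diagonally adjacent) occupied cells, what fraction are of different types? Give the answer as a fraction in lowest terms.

5/22

Scan each occupied cell's neighbors to the right and below (and the two forward diagonals) so each pair is counted once.
Row 1: #(1,1)–+(2,1)≠ #(1,1)–+(2,2)≠ #(1,3)–+(2,3)≠ #(1,3)–+(2,4)≠ #(1,3)–+(2,2)≠ +(1,5)–#(2,5)≠ +(1,5)–#(2,6)≠ +(1,5)–+(2,4)= #(1,7)–#(2,7)= #(1,7)–#(2,6)=  → 7/10 unlike.
Row 2: +(2,1)–+(2,2)= +(2,1)–+(3,1)= +(2,1)–+(3,2)= +(2,2)–+(2,3)= +(2,2)–+(3,2)= +(2,2)–+(3,3)= +(2,2)–+(3,1)= +(2,3)–+(2,4)= +(2,3)–+(3,3)= +(2,3)–+(3,2)= +(2,4)–#(2,5)≠ +(2,4)–+(3,5)= +(2,4)–+(3,3)= #(2,5)–#(2,6)= #(2,5)–+(3,5)≠ #(2,6)–#(2,7)= #(2,6)–+(3,5)≠  → 3/17 unlike.
Row 3: +(3,1)–+(3,2)= +(3,1)–+(4,1)= +(3,1)–+(4,2)= +(3,2)–+(3,3)= +(3,2)–+(4,2)= +(3,2)–+(4,3)= +(3,2)–+(4,1)= +(3,3)–+(4,3)= +(3,3)–+(4,2)= +(3,5)–+(4,5)= +(3,5)–+(4,6)=  → 0/11 unlike.
Row 4: +(4,1)–+(4,2)= +(4,1)–+(5,1)= +(4,2)–+(4,3)= +(4,2)–+(5,3)= +(4,2)–+(5,1)= +(4,3)–+(5,3)= +(4,3)–+(5,4)= +(4,5)–+(4,6)= +(4,5)–+(5,5)= +(4,5)–+(5,4)= +(4,6)–+(5,7)= +(4,6)–+(5,5)=  → 0/12 unlike.
Row 5: +(5,3)–+(5,4)= +(5,3)–+(6,3)= +(5,3)–#(6,4)≠ +(5,4)–+(5,5)= +(5,4)–#(6,4)≠ +(5,4)–+(6,5)= +(5,4)–+(6,3)= +(5,5)–+(6,5)= +(5,5)–+(6,6)= +(5,5)–#(6,4)≠ +(5,7)–+(6,7)= +(5,7)–+(6,6)=  → 3/12 unlike.
Row 6: +(6,3)–#(6,4)≠ #(6,4)–+(6,5)≠ +(6,5)–+(6,6)= +(6,6)–+(6,7)=  → 2/4 unlike.
Total adjacent occupied pairs: 66; unlike-type pairs: 15.
15/66 reduces to 5/22.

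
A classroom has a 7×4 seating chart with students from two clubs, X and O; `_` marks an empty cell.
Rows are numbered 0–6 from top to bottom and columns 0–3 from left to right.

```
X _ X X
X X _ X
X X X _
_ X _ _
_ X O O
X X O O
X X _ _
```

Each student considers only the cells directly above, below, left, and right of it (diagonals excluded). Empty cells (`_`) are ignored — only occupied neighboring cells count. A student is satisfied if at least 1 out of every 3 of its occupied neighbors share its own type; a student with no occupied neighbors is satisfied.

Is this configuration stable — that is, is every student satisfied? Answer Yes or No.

Row 0: (0,0)X 1/1 ok · (0,2)X 1/1 ok · (0,3)X 2/2 ok
Row 1: (1,0)X 3/3 ok · (1,1)X 2/2 ok · (1,3)X 1/1 ok
Row 2: (2,0)X 2/2 ok · (2,1)X 4/4 ok · (2,2)X 1/1 ok
Row 3: (3,1)X 2/2 ok
Row 4: (4,1)X 2/3 ok · (4,2)O 2/3 ok · (4,3)O 2/2 ok
Row 5: (5,0)X 2/2 ok · (5,1)X 3/4 ok · (5,2)O 2/3 ok · (5,3)O 2/2 ok
Row 6: (6,0)X 2/2 ok · (6,1)X 2/2 ok
All meet the threshold, so the configuration is stable.

Yes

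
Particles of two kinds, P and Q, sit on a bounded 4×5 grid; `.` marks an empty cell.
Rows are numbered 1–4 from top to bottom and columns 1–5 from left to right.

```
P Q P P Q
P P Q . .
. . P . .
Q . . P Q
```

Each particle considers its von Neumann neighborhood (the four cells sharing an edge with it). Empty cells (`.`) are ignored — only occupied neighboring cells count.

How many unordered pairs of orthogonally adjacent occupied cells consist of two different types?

Scan each occupied cell's neighbors to the right and below so each pair is counted once.
From row 1: 5 unlike of 7 pairs (running 5/7).
From row 2: 2 unlike of 3 pairs (running 7/10).
From row 4: 1 unlike of 1 pairs (running 8/11).
Total adjacent occupied pairs: 11; unlike-type pairs: 8.

8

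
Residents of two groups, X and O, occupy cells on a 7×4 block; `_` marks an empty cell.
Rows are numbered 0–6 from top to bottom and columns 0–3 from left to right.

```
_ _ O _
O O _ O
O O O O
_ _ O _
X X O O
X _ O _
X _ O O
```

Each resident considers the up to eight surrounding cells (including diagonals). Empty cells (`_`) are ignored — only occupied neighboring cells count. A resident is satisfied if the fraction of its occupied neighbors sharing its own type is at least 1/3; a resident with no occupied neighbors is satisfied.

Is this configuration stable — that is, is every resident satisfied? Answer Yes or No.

Yes

Row 0: (0,2)O 2/2 ok
Row 1: (1,0)O 3/3 ok · (1,1)O 5/5 ok · (1,3)O 3/3 ok
Row 2: (2,0)O 3/3 ok · (2,1)O 5/5 ok · (2,2)O 5/5 ok · (2,3)O 3/3 ok
Row 3: (3,2)O 5/6 ok
Row 4: (4,0)X 2/2 ok · (4,1)X 2/5 ok · (4,2)O 3/4 ok · (4,3)O 3/3 ok
Row 5: (5,0)X 3/3 ok · (5,2)O 4/5 ok
Row 6: (6,0)X 1/1 ok · (6,2)O 2/2 ok · (6,3)O 2/2 ok
All meet the threshold, so the configuration is stable.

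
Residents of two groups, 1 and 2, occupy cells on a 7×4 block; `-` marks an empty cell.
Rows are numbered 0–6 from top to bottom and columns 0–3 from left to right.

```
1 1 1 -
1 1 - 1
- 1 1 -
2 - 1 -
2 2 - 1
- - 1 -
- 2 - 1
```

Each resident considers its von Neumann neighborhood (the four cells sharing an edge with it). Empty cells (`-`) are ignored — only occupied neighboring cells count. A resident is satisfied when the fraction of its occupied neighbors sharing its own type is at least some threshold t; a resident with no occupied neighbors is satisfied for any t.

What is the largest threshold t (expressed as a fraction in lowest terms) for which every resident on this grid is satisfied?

1/1

(0,0)1 2/2
(0,1)1 3/3
(0,2)1 1/1
(1,0)1 2/2
(1,1)1 3/3
(1,3)1 — no occupied neighbors
(2,1)1 2/2
(2,2)1 2/2
(3,0)2 1/1
(3,2)1 1/1
(4,0)2 2/2
(4,1)2 1/1
(4,3)1 — no occupied neighbors
(5,2)1 — no occupied neighbors
(6,1)2 — no occupied neighbors
(6,3)1 — no occupied neighbors
The smallest same-type fraction is 2/2 at (0,0), which reduces to 1/1. Any threshold above that leaves this resident unsatisfied.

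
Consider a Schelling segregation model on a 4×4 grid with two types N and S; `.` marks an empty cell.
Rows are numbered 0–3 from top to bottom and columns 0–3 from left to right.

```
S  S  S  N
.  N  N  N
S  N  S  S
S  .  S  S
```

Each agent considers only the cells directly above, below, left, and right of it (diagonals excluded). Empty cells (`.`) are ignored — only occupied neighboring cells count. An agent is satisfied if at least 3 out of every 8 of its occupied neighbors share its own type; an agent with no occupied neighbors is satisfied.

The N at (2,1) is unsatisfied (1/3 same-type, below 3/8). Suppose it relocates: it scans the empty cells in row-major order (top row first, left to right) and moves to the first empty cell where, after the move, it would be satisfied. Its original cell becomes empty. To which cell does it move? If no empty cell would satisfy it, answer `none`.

none

Vacating (2,1). Empty cells in order:
  (1,0): 1/3 same-type → still unsatisfied.
  (3,1): 0/2 same-type → still unsatisfied.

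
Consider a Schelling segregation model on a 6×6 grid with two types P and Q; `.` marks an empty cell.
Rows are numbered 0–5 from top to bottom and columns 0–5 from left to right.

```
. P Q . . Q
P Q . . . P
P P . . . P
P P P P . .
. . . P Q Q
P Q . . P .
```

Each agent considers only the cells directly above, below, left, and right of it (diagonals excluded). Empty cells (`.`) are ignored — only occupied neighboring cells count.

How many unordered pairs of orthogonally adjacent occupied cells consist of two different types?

8

Scan each occupied cell's neighbors to the right and below so each pair is counted once.
From row 0: 3 unlike of 3 pairs (running 3/3).
From row 1: 2 unlike of 4 pairs (running 5/7).
From row 2: 0 unlike of 3 pairs (running 5/10).
From row 3: 0 unlike of 4 pairs (running 5/14).
From row 4: 2 unlike of 3 pairs (running 7/17).
From row 5: 1 unlike of 1 pairs (running 8/18).
Total adjacent occupied pairs: 18; unlike-type pairs: 8.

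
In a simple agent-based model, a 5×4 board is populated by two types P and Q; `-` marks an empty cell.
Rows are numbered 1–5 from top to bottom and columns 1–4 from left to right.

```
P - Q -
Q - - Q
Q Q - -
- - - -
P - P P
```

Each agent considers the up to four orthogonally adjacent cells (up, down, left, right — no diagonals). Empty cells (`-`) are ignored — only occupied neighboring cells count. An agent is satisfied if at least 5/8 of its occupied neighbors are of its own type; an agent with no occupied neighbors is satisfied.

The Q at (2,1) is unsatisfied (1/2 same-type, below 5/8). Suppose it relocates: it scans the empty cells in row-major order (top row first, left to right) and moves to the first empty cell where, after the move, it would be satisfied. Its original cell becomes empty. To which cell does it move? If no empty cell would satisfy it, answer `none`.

(1,4)

Vacating (2,1). Empty cells in order:
  (1,2): 1/2 same-type → still unsatisfied.
  (1,4): 2/2 same-type → satisfied — stop here.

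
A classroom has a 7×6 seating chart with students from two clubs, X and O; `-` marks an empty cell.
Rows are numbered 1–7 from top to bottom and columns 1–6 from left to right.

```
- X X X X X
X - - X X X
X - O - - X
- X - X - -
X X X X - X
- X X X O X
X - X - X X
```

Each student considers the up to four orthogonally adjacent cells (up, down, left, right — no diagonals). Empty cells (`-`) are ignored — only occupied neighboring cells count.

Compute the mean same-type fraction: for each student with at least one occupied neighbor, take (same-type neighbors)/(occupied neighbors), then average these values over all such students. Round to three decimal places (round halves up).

0.917

Row 1: (1,2)X 1/1 · (1,3)X 2/2 · (1,4)X 3/3 · (1,5)X 3/3 · (1,6)X 2/2
Row 2: (2,1)X 1/1 · (2,4)X 2/2 · (2,5)X 3/3 · (2,6)X 3/3
Row 3: (3,1)X 1/1 · (3,3)O — no occupied neighbors · (3,6)X 1/1
Row 4: (4,2)X 1/1 · (4,4)X 1/1
Row 5: (5,1)X 1/1 · (5,2)X 4/4 · (5,3)X 3/3 · (5,4)X 3/3 · (5,6)X 1/1
Row 6: (6,2)X 2/2 · (6,3)X 4/4 · (6,4)X 2/3 · (6,5)O 0/3 · (6,6)X 2/3
Row 7: (7,1)X — no occupied neighbors · (7,3)X 1/1 · (7,5)X 1/2 · (7,6)X 2/2
Sum over 26 students: 1/1 + 2/2 + 3/3 + 3/3 + 2/2 + 1/1 + 2/2 + 3/3 + 3/3 + 1/1 + 1/1 + 1/1 + 1/1 + 1/1 + 4/4 + 3/3 + 3/3 + 1/1 + 2/2 + 4/4 + 2/3 + 0/3 + 2/3 + 1/1 + 1/2 + 2/2 = 143/6; mean = 143/6 ÷ 26 = 11/12 = 0.916666… → 0.917.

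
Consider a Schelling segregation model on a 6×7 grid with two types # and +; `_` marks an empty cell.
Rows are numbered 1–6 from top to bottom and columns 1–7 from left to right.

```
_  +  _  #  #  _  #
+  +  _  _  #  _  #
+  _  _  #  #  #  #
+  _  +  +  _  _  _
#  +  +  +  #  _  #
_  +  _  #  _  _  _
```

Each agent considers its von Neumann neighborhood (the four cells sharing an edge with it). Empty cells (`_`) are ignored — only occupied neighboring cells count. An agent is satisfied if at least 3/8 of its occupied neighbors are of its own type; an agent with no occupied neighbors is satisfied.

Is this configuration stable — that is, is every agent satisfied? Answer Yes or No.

Row 1: (1,2)+ 1/1 ok · (1,4)# 1/1 ok · (1,5)# 2/2 ok · (1,7)# 1/1 ok
Row 2: (2,1)+ 2/2 ok · (2,2)+ 2/2 ok · (2,5)# 2/2 ok · (2,7)# 2/2 ok
Row 3: (3,1)+ 2/2 ok · (3,4)# 1/2 ok · (3,5)# 3/3 ok · (3,6)# 2/2 ok · (3,7)# 2/2 ok
Row 4: (4,1)+ 1/2 ok · (4,3)+ 2/2 ok · (4,4)+ 2/3 ok
Row 5: (5,1)# 0/2 unhappy · (5,2)+ 2/3 ok · (5,3)+ 3/3 ok · (5,4)+ 2/4 ok · (5,5)# 0/1 unhappy · (5,7)# 0/0 ok
Row 6: (6,2)+ 1/1 ok · (6,4)# 0/1 unhappy
For instance (5,1) has only 0/2 same-type neighbors, below 3/8.

No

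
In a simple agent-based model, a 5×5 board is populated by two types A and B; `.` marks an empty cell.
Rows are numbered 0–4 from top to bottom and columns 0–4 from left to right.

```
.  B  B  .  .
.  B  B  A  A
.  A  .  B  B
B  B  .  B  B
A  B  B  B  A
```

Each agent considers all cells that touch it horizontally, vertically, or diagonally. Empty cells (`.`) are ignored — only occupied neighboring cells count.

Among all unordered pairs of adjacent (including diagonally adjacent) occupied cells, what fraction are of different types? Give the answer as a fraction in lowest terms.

Scan each occupied cell's neighbors to the right and below (and the two forward diagonals) so each pair is counted once.
Row 0: B(0,1)–B(0,2)= B(0,1)–B(1,1)= B(0,1)–B(1,2)= B(0,2)–B(1,2)= B(0,2)–A(1,3)≠ B(0,2)–B(1,1)=  → 1/6 unlike.
Row 1: B(1,1)–B(1,2)= B(1,1)–A(2,1)≠ B(1,2)–A(1,3)≠ B(1,2)–B(2,3)= B(1,2)–A(2,1)≠ A(1,3)–A(1,4)= A(1,3)–B(2,3)≠ A(1,3)–B(2,4)≠ A(1,4)–B(2,4)≠ A(1,4)–B(2,3)≠  → 7/10 unlike.
Row 2: A(2,1)–B(3,1)≠ A(2,1)–B(3,0)≠ B(2,3)–B(2,4)= B(2,3)–B(3,3)= B(2,3)–B(3,4)= B(2,4)–B(3,4)= B(2,4)–B(3,3)=  → 2/7 unlike.
Row 3: B(3,0)–B(3,1)= B(3,0)–A(4,0)≠ B(3,0)–B(4,1)= B(3,1)–B(4,1)= B(3,1)–B(4,2)= B(3,1)–A(4,0)≠ B(3,3)–B(3,4)= B(3,3)–B(4,3)= B(3,3)–A(4,4)≠ B(3,3)–B(4,2)= B(3,4)–A(4,4)≠ B(3,4)–B(4,3)=  → 4/12 unlike.
Row 4: A(4,0)–B(4,1)≠ B(4,1)–B(4,2)= B(4,2)–B(4,3)= B(4,3)–A(4,4)≠  → 2/4 unlike.
Total adjacent occupied pairs: 39; unlike-type pairs: 16.
16/39 is already in lowest terms.

16/39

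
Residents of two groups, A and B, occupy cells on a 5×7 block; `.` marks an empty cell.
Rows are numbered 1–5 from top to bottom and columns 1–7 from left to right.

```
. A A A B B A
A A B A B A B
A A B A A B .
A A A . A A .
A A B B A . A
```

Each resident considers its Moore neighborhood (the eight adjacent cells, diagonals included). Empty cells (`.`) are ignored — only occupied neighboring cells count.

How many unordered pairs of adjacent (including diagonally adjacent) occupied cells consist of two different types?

Scan each occupied cell's neighbors to the right and below (and the two forward diagonals) so each pair is counted once.
From row 1: 10 unlike of 22 pairs (running 10/22).
From row 2: 12 unlike of 23 pairs (running 22/45).
From row 3: 7 unlike of 18 pairs (running 29/63).
From row 4: 4 unlike of 15 pairs (running 33/78).
From row 5: 2 unlike of 4 pairs (running 35/82).
Total adjacent occupied pairs: 82; unlike-type pairs: 35.

35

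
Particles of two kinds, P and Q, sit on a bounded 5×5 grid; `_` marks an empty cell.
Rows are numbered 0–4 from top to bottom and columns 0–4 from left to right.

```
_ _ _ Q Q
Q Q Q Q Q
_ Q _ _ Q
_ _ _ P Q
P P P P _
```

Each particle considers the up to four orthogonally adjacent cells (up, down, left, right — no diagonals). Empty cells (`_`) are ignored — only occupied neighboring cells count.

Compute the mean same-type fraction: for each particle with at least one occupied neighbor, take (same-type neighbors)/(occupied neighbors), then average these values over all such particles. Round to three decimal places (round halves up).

0.933

(0,3)Q 2/2
(0,4)Q 2/2
(1,0)Q 1/1
(1,1)Q 3/3
(1,2)Q 2/2
(1,3)Q 3/3
(1,4)Q 3/3
(2,1)Q 1/1
(2,4)Q 2/2
(3,3)P 1/2
(3,4)Q 1/2
(4,0)P 1/1
(4,1)P 2/2
(4,2)P 2/2
(4,3)P 2/2
Sum over 15 particles: 2/2 + 2/2 + 1/1 + 3/3 + 2/2 + 3/3 + 3/3 + 1/1 + 2/2 + 1/2 + 1/2 + 1/1 + 2/2 + 2/2 + 2/2 = 14; mean = 14 ÷ 15 = 14/15 = 0.933333… → 0.933.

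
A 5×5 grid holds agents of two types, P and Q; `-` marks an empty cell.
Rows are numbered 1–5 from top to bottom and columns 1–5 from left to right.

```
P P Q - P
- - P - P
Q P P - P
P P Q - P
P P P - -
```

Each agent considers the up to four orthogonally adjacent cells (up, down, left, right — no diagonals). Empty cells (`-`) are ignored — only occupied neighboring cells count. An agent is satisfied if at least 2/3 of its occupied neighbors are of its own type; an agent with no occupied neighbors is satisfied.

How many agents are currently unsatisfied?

Row 1: (1,1)P 1/1 ok · (1,2)P 1/2 unhappy · (1,3)Q 0/2 unhappy · (1,5)P 1/1 ok
Row 2: (2,3)P 1/2 unhappy · (2,5)P 2/2 ok
Row 3: (3,1)Q 0/2 unhappy · (3,2)P 2/3 ok · (3,3)P 2/3 ok · (3,5)P 2/2 ok
Row 4: (4,1)P 2/3 ok · (4,2)P 3/4 ok · (4,3)Q 0/3 unhappy · (4,5)P 1/1 ok
Row 5: (5,1)P 2/2 ok · (5,2)P 3/3 ok · (5,3)P 1/2 unhappy
Unsatisfied: (1,2), (1,3), (2,3), (3,1), (4,3), (5,3) — 6 in total.

6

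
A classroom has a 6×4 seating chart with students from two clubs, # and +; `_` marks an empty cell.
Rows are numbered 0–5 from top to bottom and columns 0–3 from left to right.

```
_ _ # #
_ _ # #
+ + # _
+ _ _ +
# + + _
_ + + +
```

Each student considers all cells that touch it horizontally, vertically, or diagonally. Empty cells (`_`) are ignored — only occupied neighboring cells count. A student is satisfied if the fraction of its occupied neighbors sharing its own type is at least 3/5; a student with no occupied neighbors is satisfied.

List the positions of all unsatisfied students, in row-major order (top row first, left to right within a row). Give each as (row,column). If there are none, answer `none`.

Row 0: (0,2)# 3/3 ✓ · (0,3)# 3/3 ✓
Row 1: (1,2)# 4/5 ✓ · (1,3)# 4/4 ✓
Row 2: (2,0)+ 2/2 ✓ · (2,1)+ 2/4 ✗ · (2,2)# 2/4 ✗
Row 3: (3,0)+ 3/4 ✓ · (3,3)+ 1/2 ✗
Row 4: (4,0)# 0/3 ✗ · (4,1)+ 4/5 ✓ · (4,2)+ 5/5 ✓
Row 5: (5,1)+ 3/4 ✓ · (5,2)+ 4/4 ✓ · (5,3)+ 2/2 ✓

(2,1), (2,2), (3,3), (4,0)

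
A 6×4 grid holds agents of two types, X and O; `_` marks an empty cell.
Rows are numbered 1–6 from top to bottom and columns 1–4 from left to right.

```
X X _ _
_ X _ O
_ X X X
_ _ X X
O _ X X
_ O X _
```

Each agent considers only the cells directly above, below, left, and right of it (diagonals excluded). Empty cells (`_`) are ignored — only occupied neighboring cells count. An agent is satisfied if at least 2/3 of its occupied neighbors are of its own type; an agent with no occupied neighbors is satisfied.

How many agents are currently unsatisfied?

Row 1: (1,1)X 1/1 satisfied · (1,2)X 2/2 satisfied
Row 2: (2,2)X 2/2 satisfied · (2,4)O 0/1 not
Row 3: (3,2)X 2/2 satisfied · (3,3)X 3/3 satisfied · (3,4)X 2/3 satisfied
Row 4: (4,3)X 3/3 satisfied · (4,4)X 3/3 satisfied
Row 5: (5,1)O 0/0 satisfied · (5,3)X 3/3 satisfied · (5,4)X 2/2 satisfied
Row 6: (6,2)O 0/1 not · (6,3)X 1/2 not
Unsatisfied: (2,4), (6,2), (6,3) — 3 in total.

3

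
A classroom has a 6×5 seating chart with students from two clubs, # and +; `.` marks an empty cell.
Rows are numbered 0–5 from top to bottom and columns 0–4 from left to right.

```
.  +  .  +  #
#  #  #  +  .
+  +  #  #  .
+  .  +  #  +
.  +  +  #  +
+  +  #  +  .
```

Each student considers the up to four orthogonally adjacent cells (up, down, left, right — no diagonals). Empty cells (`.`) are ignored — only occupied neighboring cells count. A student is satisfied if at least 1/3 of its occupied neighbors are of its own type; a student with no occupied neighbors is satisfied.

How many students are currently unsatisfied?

Row 0: (0,1)+ 0/1 unhappy · (0,3)+ 1/2 ok · (0,4)# 0/1 unhappy
Row 1: (1,0)# 1/2 ok · (1,1)# 2/4 ok · (1,2)# 2/3 ok · (1,3)+ 1/3 ok
Row 2: (2,0)+ 2/3 ok · (2,1)+ 1/3 ok · (2,2)# 2/4 ok · (2,3)# 2/3 ok
Row 3: (3,0)+ 1/1 ok · (3,2)+ 1/3 ok · (3,3)# 2/4 ok · (3,4)+ 1/2 ok
Row 4: (4,1)+ 2/2 ok · (4,2)+ 2/4 ok · (4,3)# 1/4 unhappy · (4,4)+ 1/2 ok
Row 5: (5,0)+ 1/1 ok · (5,1)+ 2/3 ok · (5,2)# 0/3 unhappy · (5,3)+ 0/2 unhappy
Unsatisfied: (0,1), (0,4), (4,3), (5,2), (5,3) — 5 in total.

5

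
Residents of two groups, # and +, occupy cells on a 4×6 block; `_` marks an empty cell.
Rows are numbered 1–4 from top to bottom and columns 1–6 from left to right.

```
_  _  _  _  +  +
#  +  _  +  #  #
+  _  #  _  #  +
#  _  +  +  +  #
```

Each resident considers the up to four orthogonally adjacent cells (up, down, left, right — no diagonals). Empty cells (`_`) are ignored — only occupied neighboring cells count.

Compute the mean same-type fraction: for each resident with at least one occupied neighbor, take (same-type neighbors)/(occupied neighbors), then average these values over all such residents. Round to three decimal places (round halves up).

Row 1: (1,5)+ 1/2 · (1,6)+ 1/2
Row 2: (2,1)# 0/2 · (2,2)+ 0/1 · (2,4)+ 0/1 · (2,5)# 2/4 · (2,6)# 1/3
Row 3: (3,1)+ 0/2 · (3,3)# 0/1 · (3,5)# 1/3 · (3,6)+ 0/3
Row 4: (4,1)# 0/1 · (4,3)+ 1/2 · (4,4)+ 2/2 · (4,5)+ 1/3 · (4,6)# 0/2
Sum over 16 residents: 1/2 + 1/2 + 0/2 + 0/1 + 0/1 + 2/4 + 1/3 + 0/2 + 0/1 + 1/3 + 0/3 + 0/1 + 1/2 + 2/2 + 1/3 + 0/2 = 4; mean = 4 ÷ 16 = 1/4 = 0.25 → 0.250.

0.250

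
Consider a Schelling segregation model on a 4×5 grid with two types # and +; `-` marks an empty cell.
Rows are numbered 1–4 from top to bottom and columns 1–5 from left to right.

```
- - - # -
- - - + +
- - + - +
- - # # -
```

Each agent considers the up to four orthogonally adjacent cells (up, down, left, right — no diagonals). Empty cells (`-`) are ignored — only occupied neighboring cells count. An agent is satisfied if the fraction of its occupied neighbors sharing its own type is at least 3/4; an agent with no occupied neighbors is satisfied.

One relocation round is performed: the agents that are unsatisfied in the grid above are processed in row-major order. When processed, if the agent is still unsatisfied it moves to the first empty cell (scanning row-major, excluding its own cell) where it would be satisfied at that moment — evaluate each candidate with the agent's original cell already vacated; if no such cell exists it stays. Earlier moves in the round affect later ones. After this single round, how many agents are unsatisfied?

0

Initially unsatisfied (in order): (1,4), (2,4), (3,3), (4,3).
  (1,4) → (1,1).
  (2,4): now satisfied by earlier moves; stays.
  (3,3) → (1,3).
  (4,3): now satisfied by earlier moves; stays.
Resulting grid:
# - + - -
- - - + +
- - - - +
- - # # -
All satisfied now.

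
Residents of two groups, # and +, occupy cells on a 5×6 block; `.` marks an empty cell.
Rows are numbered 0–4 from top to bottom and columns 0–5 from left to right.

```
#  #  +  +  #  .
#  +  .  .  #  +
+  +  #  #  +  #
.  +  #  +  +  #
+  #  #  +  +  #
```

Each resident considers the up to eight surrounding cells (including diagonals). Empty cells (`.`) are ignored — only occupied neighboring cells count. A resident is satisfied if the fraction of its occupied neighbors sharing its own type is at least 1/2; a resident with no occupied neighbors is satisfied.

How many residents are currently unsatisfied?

12

Row 0: (0,0)# 2/3 ok · (0,1)# 2/4 ok · (0,2)+ 2/3 ok · (0,3)+ 1/3 unhappy · (0,4)# 1/3 unhappy
Row 1: (1,0)# 2/5 unhappy · (1,1)+ 3/7 unhappy · (1,4)# 3/6 ok · (1,5)+ 1/4 unhappy
Row 2: (2,0)+ 3/4 ok · (2,1)+ 3/6 ok · (2,2)# 2/6 unhappy · (2,3)# 3/6 ok · (2,4)+ 3/7 unhappy · (2,5)# 2/5 unhappy
Row 3: (3,1)+ 3/7 unhappy · (3,2)# 4/8 ok · (3,3)+ 4/8 ok · (3,4)+ 4/8 ok · (3,5)# 2/5 unhappy
Row 4: (4,0)+ 1/2 ok · (4,1)# 2/4 ok · (4,2)# 2/5 unhappy · (4,3)+ 3/5 ok · (4,4)+ 3/5 ok · (4,5)# 1/3 unhappy
Unsatisfied: (0,3), (0,4), (1,0), (1,1), (1,5), (2,2), (2,4), (2,5), (3,1), (3,5), (4,2), (4,5) — 12 in total.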